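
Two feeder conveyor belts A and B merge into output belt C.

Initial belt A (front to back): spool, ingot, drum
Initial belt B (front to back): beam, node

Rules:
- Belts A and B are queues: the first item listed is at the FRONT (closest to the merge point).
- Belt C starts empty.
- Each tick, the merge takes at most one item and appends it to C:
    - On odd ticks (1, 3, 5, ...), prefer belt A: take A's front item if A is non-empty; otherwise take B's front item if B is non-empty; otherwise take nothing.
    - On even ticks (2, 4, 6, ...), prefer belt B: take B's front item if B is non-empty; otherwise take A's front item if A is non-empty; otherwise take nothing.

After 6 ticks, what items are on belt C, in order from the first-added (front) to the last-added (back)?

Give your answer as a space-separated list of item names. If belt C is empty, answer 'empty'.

Tick 1: prefer A, take spool from A; A=[ingot,drum] B=[beam,node] C=[spool]
Tick 2: prefer B, take beam from B; A=[ingot,drum] B=[node] C=[spool,beam]
Tick 3: prefer A, take ingot from A; A=[drum] B=[node] C=[spool,beam,ingot]
Tick 4: prefer B, take node from B; A=[drum] B=[-] C=[spool,beam,ingot,node]
Tick 5: prefer A, take drum from A; A=[-] B=[-] C=[spool,beam,ingot,node,drum]
Tick 6: prefer B, both empty, nothing taken; A=[-] B=[-] C=[spool,beam,ingot,node,drum]

Answer: spool beam ingot node drum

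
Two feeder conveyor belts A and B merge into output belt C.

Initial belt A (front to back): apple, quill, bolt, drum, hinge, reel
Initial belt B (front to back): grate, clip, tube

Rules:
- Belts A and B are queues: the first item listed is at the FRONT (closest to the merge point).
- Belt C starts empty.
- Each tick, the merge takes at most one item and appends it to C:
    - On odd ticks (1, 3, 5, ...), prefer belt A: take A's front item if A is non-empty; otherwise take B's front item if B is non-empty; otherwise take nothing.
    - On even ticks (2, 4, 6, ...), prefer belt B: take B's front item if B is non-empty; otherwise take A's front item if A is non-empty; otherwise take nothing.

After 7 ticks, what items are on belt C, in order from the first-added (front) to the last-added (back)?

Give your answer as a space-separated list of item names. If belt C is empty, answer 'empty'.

Tick 1: prefer A, take apple from A; A=[quill,bolt,drum,hinge,reel] B=[grate,clip,tube] C=[apple]
Tick 2: prefer B, take grate from B; A=[quill,bolt,drum,hinge,reel] B=[clip,tube] C=[apple,grate]
Tick 3: prefer A, take quill from A; A=[bolt,drum,hinge,reel] B=[clip,tube] C=[apple,grate,quill]
Tick 4: prefer B, take clip from B; A=[bolt,drum,hinge,reel] B=[tube] C=[apple,grate,quill,clip]
Tick 5: prefer A, take bolt from A; A=[drum,hinge,reel] B=[tube] C=[apple,grate,quill,clip,bolt]
Tick 6: prefer B, take tube from B; A=[drum,hinge,reel] B=[-] C=[apple,grate,quill,clip,bolt,tube]
Tick 7: prefer A, take drum from A; A=[hinge,reel] B=[-] C=[apple,grate,quill,clip,bolt,tube,drum]

Answer: apple grate quill clip bolt tube drum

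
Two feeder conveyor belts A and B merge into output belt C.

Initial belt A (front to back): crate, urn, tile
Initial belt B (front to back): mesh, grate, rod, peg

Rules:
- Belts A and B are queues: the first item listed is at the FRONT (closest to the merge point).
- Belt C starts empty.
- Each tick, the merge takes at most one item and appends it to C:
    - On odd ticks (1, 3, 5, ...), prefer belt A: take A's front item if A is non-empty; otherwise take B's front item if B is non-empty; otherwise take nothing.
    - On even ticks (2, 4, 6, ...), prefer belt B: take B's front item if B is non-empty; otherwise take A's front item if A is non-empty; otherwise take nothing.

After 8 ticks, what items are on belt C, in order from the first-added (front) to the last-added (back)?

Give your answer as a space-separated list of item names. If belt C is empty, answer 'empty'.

Tick 1: prefer A, take crate from A; A=[urn,tile] B=[mesh,grate,rod,peg] C=[crate]
Tick 2: prefer B, take mesh from B; A=[urn,tile] B=[grate,rod,peg] C=[crate,mesh]
Tick 3: prefer A, take urn from A; A=[tile] B=[grate,rod,peg] C=[crate,mesh,urn]
Tick 4: prefer B, take grate from B; A=[tile] B=[rod,peg] C=[crate,mesh,urn,grate]
Tick 5: prefer A, take tile from A; A=[-] B=[rod,peg] C=[crate,mesh,urn,grate,tile]
Tick 6: prefer B, take rod from B; A=[-] B=[peg] C=[crate,mesh,urn,grate,tile,rod]
Tick 7: prefer A, take peg from B; A=[-] B=[-] C=[crate,mesh,urn,grate,tile,rod,peg]
Tick 8: prefer B, both empty, nothing taken; A=[-] B=[-] C=[crate,mesh,urn,grate,tile,rod,peg]

Answer: crate mesh urn grate tile rod peg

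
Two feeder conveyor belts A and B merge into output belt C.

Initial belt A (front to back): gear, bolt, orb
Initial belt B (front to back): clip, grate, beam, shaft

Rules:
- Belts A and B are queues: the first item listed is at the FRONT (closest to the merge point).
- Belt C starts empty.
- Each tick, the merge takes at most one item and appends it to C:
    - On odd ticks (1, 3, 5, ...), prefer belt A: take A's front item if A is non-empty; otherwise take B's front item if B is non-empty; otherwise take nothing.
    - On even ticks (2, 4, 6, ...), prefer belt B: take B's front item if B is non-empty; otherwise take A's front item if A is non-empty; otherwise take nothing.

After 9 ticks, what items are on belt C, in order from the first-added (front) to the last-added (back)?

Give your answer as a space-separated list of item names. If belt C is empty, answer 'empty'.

Tick 1: prefer A, take gear from A; A=[bolt,orb] B=[clip,grate,beam,shaft] C=[gear]
Tick 2: prefer B, take clip from B; A=[bolt,orb] B=[grate,beam,shaft] C=[gear,clip]
Tick 3: prefer A, take bolt from A; A=[orb] B=[grate,beam,shaft] C=[gear,clip,bolt]
Tick 4: prefer B, take grate from B; A=[orb] B=[beam,shaft] C=[gear,clip,bolt,grate]
Tick 5: prefer A, take orb from A; A=[-] B=[beam,shaft] C=[gear,clip,bolt,grate,orb]
Tick 6: prefer B, take beam from B; A=[-] B=[shaft] C=[gear,clip,bolt,grate,orb,beam]
Tick 7: prefer A, take shaft from B; A=[-] B=[-] C=[gear,clip,bolt,grate,orb,beam,shaft]
Tick 8: prefer B, both empty, nothing taken; A=[-] B=[-] C=[gear,clip,bolt,grate,orb,beam,shaft]
Tick 9: prefer A, both empty, nothing taken; A=[-] B=[-] C=[gear,clip,bolt,grate,orb,beam,shaft]

Answer: gear clip bolt grate orb beam shaft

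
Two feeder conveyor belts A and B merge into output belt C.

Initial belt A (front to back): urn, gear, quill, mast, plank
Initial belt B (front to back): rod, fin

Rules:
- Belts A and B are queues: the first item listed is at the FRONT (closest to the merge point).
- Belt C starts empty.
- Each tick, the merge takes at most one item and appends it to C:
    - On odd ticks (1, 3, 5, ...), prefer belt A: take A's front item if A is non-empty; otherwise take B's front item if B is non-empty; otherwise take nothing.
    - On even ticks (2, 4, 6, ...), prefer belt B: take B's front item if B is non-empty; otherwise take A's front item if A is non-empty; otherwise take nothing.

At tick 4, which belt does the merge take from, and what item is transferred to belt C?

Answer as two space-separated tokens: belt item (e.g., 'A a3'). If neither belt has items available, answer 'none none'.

Tick 1: prefer A, take urn from A; A=[gear,quill,mast,plank] B=[rod,fin] C=[urn]
Tick 2: prefer B, take rod from B; A=[gear,quill,mast,plank] B=[fin] C=[urn,rod]
Tick 3: prefer A, take gear from A; A=[quill,mast,plank] B=[fin] C=[urn,rod,gear]
Tick 4: prefer B, take fin from B; A=[quill,mast,plank] B=[-] C=[urn,rod,gear,fin]

Answer: B fin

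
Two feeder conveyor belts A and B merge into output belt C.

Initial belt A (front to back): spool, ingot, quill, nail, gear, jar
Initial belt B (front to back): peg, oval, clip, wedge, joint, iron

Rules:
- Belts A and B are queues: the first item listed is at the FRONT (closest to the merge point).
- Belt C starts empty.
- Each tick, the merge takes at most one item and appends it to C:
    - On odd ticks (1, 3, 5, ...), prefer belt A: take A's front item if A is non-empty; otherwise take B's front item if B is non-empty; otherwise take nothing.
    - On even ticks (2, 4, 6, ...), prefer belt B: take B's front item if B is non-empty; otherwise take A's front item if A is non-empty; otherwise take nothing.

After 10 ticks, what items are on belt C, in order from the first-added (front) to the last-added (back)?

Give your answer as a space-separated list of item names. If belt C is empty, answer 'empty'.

Answer: spool peg ingot oval quill clip nail wedge gear joint

Derivation:
Tick 1: prefer A, take spool from A; A=[ingot,quill,nail,gear,jar] B=[peg,oval,clip,wedge,joint,iron] C=[spool]
Tick 2: prefer B, take peg from B; A=[ingot,quill,nail,gear,jar] B=[oval,clip,wedge,joint,iron] C=[spool,peg]
Tick 3: prefer A, take ingot from A; A=[quill,nail,gear,jar] B=[oval,clip,wedge,joint,iron] C=[spool,peg,ingot]
Tick 4: prefer B, take oval from B; A=[quill,nail,gear,jar] B=[clip,wedge,joint,iron] C=[spool,peg,ingot,oval]
Tick 5: prefer A, take quill from A; A=[nail,gear,jar] B=[clip,wedge,joint,iron] C=[spool,peg,ingot,oval,quill]
Tick 6: prefer B, take clip from B; A=[nail,gear,jar] B=[wedge,joint,iron] C=[spool,peg,ingot,oval,quill,clip]
Tick 7: prefer A, take nail from A; A=[gear,jar] B=[wedge,joint,iron] C=[spool,peg,ingot,oval,quill,clip,nail]
Tick 8: prefer B, take wedge from B; A=[gear,jar] B=[joint,iron] C=[spool,peg,ingot,oval,quill,clip,nail,wedge]
Tick 9: prefer A, take gear from A; A=[jar] B=[joint,iron] C=[spool,peg,ingot,oval,quill,clip,nail,wedge,gear]
Tick 10: prefer B, take joint from B; A=[jar] B=[iron] C=[spool,peg,ingot,oval,quill,clip,nail,wedge,gear,joint]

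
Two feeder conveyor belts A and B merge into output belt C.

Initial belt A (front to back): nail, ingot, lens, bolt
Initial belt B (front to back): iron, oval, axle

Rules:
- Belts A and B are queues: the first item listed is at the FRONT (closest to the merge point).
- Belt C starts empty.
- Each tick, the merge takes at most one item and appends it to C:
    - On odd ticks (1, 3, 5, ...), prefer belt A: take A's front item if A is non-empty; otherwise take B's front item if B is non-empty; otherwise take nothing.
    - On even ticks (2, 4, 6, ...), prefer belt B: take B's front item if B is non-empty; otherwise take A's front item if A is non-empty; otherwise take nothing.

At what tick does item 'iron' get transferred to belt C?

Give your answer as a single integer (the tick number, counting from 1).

Answer: 2

Derivation:
Tick 1: prefer A, take nail from A; A=[ingot,lens,bolt] B=[iron,oval,axle] C=[nail]
Tick 2: prefer B, take iron from B; A=[ingot,lens,bolt] B=[oval,axle] C=[nail,iron]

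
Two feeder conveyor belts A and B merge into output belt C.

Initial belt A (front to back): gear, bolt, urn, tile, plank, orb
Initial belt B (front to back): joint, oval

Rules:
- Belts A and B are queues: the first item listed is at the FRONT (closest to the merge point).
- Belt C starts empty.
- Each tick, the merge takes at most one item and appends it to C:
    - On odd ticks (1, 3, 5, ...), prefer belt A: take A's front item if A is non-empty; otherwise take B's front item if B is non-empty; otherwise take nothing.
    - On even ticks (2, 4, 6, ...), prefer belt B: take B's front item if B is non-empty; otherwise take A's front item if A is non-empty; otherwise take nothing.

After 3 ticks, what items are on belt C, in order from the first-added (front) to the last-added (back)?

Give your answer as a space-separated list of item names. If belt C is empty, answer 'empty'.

Answer: gear joint bolt

Derivation:
Tick 1: prefer A, take gear from A; A=[bolt,urn,tile,plank,orb] B=[joint,oval] C=[gear]
Tick 2: prefer B, take joint from B; A=[bolt,urn,tile,plank,orb] B=[oval] C=[gear,joint]
Tick 3: prefer A, take bolt from A; A=[urn,tile,plank,orb] B=[oval] C=[gear,joint,bolt]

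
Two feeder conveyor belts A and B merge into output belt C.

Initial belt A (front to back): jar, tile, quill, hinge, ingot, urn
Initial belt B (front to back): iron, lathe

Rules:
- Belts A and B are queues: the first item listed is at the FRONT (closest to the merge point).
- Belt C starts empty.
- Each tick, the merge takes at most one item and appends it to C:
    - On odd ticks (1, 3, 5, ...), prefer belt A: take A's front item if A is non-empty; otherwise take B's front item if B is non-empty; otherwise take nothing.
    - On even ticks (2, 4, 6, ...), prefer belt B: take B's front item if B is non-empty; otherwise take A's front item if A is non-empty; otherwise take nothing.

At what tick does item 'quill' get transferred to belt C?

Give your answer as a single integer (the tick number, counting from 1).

Answer: 5

Derivation:
Tick 1: prefer A, take jar from A; A=[tile,quill,hinge,ingot,urn] B=[iron,lathe] C=[jar]
Tick 2: prefer B, take iron from B; A=[tile,quill,hinge,ingot,urn] B=[lathe] C=[jar,iron]
Tick 3: prefer A, take tile from A; A=[quill,hinge,ingot,urn] B=[lathe] C=[jar,iron,tile]
Tick 4: prefer B, take lathe from B; A=[quill,hinge,ingot,urn] B=[-] C=[jar,iron,tile,lathe]
Tick 5: prefer A, take quill from A; A=[hinge,ingot,urn] B=[-] C=[jar,iron,tile,lathe,quill]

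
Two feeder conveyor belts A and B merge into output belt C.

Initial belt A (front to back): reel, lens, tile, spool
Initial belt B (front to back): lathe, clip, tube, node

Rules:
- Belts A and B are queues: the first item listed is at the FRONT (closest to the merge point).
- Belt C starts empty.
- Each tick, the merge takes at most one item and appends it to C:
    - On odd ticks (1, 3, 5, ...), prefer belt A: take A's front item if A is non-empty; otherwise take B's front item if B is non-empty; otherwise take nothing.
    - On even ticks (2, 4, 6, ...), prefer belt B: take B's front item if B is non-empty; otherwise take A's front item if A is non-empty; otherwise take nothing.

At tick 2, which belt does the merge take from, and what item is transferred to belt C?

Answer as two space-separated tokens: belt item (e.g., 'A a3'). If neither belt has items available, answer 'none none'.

Answer: B lathe

Derivation:
Tick 1: prefer A, take reel from A; A=[lens,tile,spool] B=[lathe,clip,tube,node] C=[reel]
Tick 2: prefer B, take lathe from B; A=[lens,tile,spool] B=[clip,tube,node] C=[reel,lathe]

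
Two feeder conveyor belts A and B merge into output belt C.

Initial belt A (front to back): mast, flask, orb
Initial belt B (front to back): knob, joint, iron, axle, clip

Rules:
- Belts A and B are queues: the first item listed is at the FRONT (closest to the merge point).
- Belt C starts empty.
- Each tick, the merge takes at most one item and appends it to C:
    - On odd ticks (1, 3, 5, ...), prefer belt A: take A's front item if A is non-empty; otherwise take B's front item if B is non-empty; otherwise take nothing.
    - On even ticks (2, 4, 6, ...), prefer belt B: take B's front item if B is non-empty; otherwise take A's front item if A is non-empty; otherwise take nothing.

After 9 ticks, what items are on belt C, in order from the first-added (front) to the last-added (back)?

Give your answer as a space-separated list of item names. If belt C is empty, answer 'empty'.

Answer: mast knob flask joint orb iron axle clip

Derivation:
Tick 1: prefer A, take mast from A; A=[flask,orb] B=[knob,joint,iron,axle,clip] C=[mast]
Tick 2: prefer B, take knob from B; A=[flask,orb] B=[joint,iron,axle,clip] C=[mast,knob]
Tick 3: prefer A, take flask from A; A=[orb] B=[joint,iron,axle,clip] C=[mast,knob,flask]
Tick 4: prefer B, take joint from B; A=[orb] B=[iron,axle,clip] C=[mast,knob,flask,joint]
Tick 5: prefer A, take orb from A; A=[-] B=[iron,axle,clip] C=[mast,knob,flask,joint,orb]
Tick 6: prefer B, take iron from B; A=[-] B=[axle,clip] C=[mast,knob,flask,joint,orb,iron]
Tick 7: prefer A, take axle from B; A=[-] B=[clip] C=[mast,knob,flask,joint,orb,iron,axle]
Tick 8: prefer B, take clip from B; A=[-] B=[-] C=[mast,knob,flask,joint,orb,iron,axle,clip]
Tick 9: prefer A, both empty, nothing taken; A=[-] B=[-] C=[mast,knob,flask,joint,orb,iron,axle,clip]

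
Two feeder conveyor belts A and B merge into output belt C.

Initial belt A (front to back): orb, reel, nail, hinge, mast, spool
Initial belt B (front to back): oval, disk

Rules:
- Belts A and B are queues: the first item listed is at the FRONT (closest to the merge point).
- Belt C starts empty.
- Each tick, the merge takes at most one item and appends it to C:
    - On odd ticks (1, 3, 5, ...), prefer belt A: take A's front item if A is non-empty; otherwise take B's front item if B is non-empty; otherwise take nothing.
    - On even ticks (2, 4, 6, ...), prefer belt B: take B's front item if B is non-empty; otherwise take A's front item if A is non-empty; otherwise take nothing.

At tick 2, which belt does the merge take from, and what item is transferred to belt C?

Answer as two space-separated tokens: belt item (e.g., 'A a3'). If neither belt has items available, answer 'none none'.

Answer: B oval

Derivation:
Tick 1: prefer A, take orb from A; A=[reel,nail,hinge,mast,spool] B=[oval,disk] C=[orb]
Tick 2: prefer B, take oval from B; A=[reel,nail,hinge,mast,spool] B=[disk] C=[orb,oval]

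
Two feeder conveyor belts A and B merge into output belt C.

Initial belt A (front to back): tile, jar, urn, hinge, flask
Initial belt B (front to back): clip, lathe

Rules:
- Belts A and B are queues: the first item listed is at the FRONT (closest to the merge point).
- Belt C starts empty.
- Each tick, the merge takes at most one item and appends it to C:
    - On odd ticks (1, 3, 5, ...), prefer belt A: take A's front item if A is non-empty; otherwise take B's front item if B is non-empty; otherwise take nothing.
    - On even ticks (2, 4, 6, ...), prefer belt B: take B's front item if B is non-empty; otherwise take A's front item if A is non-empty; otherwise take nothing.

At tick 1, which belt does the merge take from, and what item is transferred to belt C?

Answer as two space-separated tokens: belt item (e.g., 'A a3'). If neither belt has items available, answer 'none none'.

Answer: A tile

Derivation:
Tick 1: prefer A, take tile from A; A=[jar,urn,hinge,flask] B=[clip,lathe] C=[tile]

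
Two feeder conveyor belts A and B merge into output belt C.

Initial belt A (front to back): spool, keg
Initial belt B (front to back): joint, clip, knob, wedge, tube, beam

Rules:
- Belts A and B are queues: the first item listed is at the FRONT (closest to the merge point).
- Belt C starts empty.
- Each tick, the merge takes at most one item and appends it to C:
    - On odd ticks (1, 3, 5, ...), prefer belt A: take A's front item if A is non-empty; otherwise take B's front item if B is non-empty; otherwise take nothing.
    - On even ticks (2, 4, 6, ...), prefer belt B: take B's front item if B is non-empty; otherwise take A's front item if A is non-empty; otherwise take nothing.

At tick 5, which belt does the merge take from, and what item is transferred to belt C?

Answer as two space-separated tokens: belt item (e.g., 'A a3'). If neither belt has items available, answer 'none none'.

Answer: B knob

Derivation:
Tick 1: prefer A, take spool from A; A=[keg] B=[joint,clip,knob,wedge,tube,beam] C=[spool]
Tick 2: prefer B, take joint from B; A=[keg] B=[clip,knob,wedge,tube,beam] C=[spool,joint]
Tick 3: prefer A, take keg from A; A=[-] B=[clip,knob,wedge,tube,beam] C=[spool,joint,keg]
Tick 4: prefer B, take clip from B; A=[-] B=[knob,wedge,tube,beam] C=[spool,joint,keg,clip]
Tick 5: prefer A, take knob from B; A=[-] B=[wedge,tube,beam] C=[spool,joint,keg,clip,knob]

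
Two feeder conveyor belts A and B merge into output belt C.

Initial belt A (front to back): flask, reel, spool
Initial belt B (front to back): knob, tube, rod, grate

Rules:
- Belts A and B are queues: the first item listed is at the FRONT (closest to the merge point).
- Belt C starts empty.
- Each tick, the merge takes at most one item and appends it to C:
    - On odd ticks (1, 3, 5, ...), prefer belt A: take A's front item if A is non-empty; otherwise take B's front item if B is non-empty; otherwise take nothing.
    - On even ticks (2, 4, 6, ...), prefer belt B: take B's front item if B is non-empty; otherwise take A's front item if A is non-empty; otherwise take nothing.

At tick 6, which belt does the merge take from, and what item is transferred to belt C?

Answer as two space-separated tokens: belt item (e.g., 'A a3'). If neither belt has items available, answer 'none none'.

Answer: B rod

Derivation:
Tick 1: prefer A, take flask from A; A=[reel,spool] B=[knob,tube,rod,grate] C=[flask]
Tick 2: prefer B, take knob from B; A=[reel,spool] B=[tube,rod,grate] C=[flask,knob]
Tick 3: prefer A, take reel from A; A=[spool] B=[tube,rod,grate] C=[flask,knob,reel]
Tick 4: prefer B, take tube from B; A=[spool] B=[rod,grate] C=[flask,knob,reel,tube]
Tick 5: prefer A, take spool from A; A=[-] B=[rod,grate] C=[flask,knob,reel,tube,spool]
Tick 6: prefer B, take rod from B; A=[-] B=[grate] C=[flask,knob,reel,tube,spool,rod]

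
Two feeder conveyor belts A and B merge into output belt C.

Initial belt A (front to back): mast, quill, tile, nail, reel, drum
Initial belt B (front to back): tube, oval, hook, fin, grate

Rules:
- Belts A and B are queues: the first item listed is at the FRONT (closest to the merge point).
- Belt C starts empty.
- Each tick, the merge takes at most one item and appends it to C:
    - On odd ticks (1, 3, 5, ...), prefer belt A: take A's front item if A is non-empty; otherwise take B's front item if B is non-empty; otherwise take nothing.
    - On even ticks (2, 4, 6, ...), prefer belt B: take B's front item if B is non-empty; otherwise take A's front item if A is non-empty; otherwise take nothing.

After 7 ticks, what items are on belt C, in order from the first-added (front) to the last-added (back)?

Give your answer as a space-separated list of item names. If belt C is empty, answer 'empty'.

Answer: mast tube quill oval tile hook nail

Derivation:
Tick 1: prefer A, take mast from A; A=[quill,tile,nail,reel,drum] B=[tube,oval,hook,fin,grate] C=[mast]
Tick 2: prefer B, take tube from B; A=[quill,tile,nail,reel,drum] B=[oval,hook,fin,grate] C=[mast,tube]
Tick 3: prefer A, take quill from A; A=[tile,nail,reel,drum] B=[oval,hook,fin,grate] C=[mast,tube,quill]
Tick 4: prefer B, take oval from B; A=[tile,nail,reel,drum] B=[hook,fin,grate] C=[mast,tube,quill,oval]
Tick 5: prefer A, take tile from A; A=[nail,reel,drum] B=[hook,fin,grate] C=[mast,tube,quill,oval,tile]
Tick 6: prefer B, take hook from B; A=[nail,reel,drum] B=[fin,grate] C=[mast,tube,quill,oval,tile,hook]
Tick 7: prefer A, take nail from A; A=[reel,drum] B=[fin,grate] C=[mast,tube,quill,oval,tile,hook,nail]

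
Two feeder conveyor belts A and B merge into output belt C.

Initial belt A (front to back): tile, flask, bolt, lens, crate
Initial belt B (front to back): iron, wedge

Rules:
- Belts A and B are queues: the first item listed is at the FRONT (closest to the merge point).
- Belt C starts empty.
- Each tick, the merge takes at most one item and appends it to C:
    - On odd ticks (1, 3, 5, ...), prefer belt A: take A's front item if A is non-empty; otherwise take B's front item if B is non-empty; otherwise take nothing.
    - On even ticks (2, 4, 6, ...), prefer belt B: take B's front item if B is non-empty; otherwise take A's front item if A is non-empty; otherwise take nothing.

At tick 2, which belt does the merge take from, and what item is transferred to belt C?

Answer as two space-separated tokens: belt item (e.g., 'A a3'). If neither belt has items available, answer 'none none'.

Tick 1: prefer A, take tile from A; A=[flask,bolt,lens,crate] B=[iron,wedge] C=[tile]
Tick 2: prefer B, take iron from B; A=[flask,bolt,lens,crate] B=[wedge] C=[tile,iron]

Answer: B iron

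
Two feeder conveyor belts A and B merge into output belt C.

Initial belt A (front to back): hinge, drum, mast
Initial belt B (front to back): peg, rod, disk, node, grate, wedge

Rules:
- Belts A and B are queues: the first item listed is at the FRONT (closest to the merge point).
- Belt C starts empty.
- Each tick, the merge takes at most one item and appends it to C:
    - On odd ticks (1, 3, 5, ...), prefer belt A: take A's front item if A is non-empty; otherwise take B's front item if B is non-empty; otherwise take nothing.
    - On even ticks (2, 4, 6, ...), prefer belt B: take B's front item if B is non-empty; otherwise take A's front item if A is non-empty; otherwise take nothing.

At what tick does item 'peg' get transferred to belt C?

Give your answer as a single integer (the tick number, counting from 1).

Tick 1: prefer A, take hinge from A; A=[drum,mast] B=[peg,rod,disk,node,grate,wedge] C=[hinge]
Tick 2: prefer B, take peg from B; A=[drum,mast] B=[rod,disk,node,grate,wedge] C=[hinge,peg]

Answer: 2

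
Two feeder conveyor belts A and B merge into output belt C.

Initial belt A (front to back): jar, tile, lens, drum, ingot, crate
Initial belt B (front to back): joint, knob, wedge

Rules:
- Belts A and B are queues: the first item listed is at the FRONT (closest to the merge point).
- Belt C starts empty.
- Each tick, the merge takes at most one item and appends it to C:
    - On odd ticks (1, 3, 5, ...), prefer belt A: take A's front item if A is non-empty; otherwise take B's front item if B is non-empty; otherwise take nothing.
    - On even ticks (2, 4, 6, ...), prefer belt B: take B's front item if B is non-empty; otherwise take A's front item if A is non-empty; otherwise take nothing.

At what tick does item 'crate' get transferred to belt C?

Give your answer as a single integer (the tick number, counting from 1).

Answer: 9

Derivation:
Tick 1: prefer A, take jar from A; A=[tile,lens,drum,ingot,crate] B=[joint,knob,wedge] C=[jar]
Tick 2: prefer B, take joint from B; A=[tile,lens,drum,ingot,crate] B=[knob,wedge] C=[jar,joint]
Tick 3: prefer A, take tile from A; A=[lens,drum,ingot,crate] B=[knob,wedge] C=[jar,joint,tile]
Tick 4: prefer B, take knob from B; A=[lens,drum,ingot,crate] B=[wedge] C=[jar,joint,tile,knob]
Tick 5: prefer A, take lens from A; A=[drum,ingot,crate] B=[wedge] C=[jar,joint,tile,knob,lens]
Tick 6: prefer B, take wedge from B; A=[drum,ingot,crate] B=[-] C=[jar,joint,tile,knob,lens,wedge]
Tick 7: prefer A, take drum from A; A=[ingot,crate] B=[-] C=[jar,joint,tile,knob,lens,wedge,drum]
Tick 8: prefer B, take ingot from A; A=[crate] B=[-] C=[jar,joint,tile,knob,lens,wedge,drum,ingot]
Tick 9: prefer A, take crate from A; A=[-] B=[-] C=[jar,joint,tile,knob,lens,wedge,drum,ingot,crate]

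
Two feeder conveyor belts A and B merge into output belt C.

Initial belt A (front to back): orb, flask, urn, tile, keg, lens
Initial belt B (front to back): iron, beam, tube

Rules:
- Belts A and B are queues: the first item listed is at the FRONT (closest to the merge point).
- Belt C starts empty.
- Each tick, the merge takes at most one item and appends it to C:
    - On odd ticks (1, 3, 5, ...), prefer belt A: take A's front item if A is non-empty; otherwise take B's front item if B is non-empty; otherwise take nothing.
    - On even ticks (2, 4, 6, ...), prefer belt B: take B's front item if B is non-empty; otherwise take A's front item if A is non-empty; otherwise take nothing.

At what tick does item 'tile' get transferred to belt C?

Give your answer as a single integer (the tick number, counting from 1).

Tick 1: prefer A, take orb from A; A=[flask,urn,tile,keg,lens] B=[iron,beam,tube] C=[orb]
Tick 2: prefer B, take iron from B; A=[flask,urn,tile,keg,lens] B=[beam,tube] C=[orb,iron]
Tick 3: prefer A, take flask from A; A=[urn,tile,keg,lens] B=[beam,tube] C=[orb,iron,flask]
Tick 4: prefer B, take beam from B; A=[urn,tile,keg,lens] B=[tube] C=[orb,iron,flask,beam]
Tick 5: prefer A, take urn from A; A=[tile,keg,lens] B=[tube] C=[orb,iron,flask,beam,urn]
Tick 6: prefer B, take tube from B; A=[tile,keg,lens] B=[-] C=[orb,iron,flask,beam,urn,tube]
Tick 7: prefer A, take tile from A; A=[keg,lens] B=[-] C=[orb,iron,flask,beam,urn,tube,tile]

Answer: 7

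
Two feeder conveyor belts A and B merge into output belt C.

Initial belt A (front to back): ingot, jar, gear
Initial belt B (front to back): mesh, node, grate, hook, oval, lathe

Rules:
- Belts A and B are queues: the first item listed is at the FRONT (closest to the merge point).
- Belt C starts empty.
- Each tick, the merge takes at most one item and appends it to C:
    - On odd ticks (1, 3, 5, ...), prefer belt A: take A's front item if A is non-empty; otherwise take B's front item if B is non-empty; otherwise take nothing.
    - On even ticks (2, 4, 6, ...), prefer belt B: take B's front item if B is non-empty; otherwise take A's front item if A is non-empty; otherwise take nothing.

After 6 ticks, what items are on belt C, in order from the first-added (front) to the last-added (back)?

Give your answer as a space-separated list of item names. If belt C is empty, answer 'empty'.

Tick 1: prefer A, take ingot from A; A=[jar,gear] B=[mesh,node,grate,hook,oval,lathe] C=[ingot]
Tick 2: prefer B, take mesh from B; A=[jar,gear] B=[node,grate,hook,oval,lathe] C=[ingot,mesh]
Tick 3: prefer A, take jar from A; A=[gear] B=[node,grate,hook,oval,lathe] C=[ingot,mesh,jar]
Tick 4: prefer B, take node from B; A=[gear] B=[grate,hook,oval,lathe] C=[ingot,mesh,jar,node]
Tick 5: prefer A, take gear from A; A=[-] B=[grate,hook,oval,lathe] C=[ingot,mesh,jar,node,gear]
Tick 6: prefer B, take grate from B; A=[-] B=[hook,oval,lathe] C=[ingot,mesh,jar,node,gear,grate]

Answer: ingot mesh jar node gear grate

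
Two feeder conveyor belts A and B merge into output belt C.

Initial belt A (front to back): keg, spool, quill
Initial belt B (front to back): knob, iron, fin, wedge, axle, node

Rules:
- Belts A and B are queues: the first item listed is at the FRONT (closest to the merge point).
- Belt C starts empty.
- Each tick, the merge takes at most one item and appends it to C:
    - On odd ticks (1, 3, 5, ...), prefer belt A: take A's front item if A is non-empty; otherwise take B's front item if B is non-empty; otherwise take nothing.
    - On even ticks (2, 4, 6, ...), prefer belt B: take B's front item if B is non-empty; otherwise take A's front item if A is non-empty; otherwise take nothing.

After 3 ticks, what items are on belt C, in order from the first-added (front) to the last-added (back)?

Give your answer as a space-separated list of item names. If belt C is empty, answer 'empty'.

Tick 1: prefer A, take keg from A; A=[spool,quill] B=[knob,iron,fin,wedge,axle,node] C=[keg]
Tick 2: prefer B, take knob from B; A=[spool,quill] B=[iron,fin,wedge,axle,node] C=[keg,knob]
Tick 3: prefer A, take spool from A; A=[quill] B=[iron,fin,wedge,axle,node] C=[keg,knob,spool]

Answer: keg knob spool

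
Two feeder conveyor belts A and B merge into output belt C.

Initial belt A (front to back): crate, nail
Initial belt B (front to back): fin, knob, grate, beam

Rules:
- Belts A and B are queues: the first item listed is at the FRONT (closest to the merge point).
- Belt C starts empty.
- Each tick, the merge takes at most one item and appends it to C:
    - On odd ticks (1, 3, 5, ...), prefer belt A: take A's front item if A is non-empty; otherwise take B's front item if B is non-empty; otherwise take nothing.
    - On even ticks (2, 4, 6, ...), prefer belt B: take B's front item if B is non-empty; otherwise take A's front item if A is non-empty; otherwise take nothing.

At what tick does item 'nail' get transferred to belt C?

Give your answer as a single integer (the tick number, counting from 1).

Answer: 3

Derivation:
Tick 1: prefer A, take crate from A; A=[nail] B=[fin,knob,grate,beam] C=[crate]
Tick 2: prefer B, take fin from B; A=[nail] B=[knob,grate,beam] C=[crate,fin]
Tick 3: prefer A, take nail from A; A=[-] B=[knob,grate,beam] C=[crate,fin,nail]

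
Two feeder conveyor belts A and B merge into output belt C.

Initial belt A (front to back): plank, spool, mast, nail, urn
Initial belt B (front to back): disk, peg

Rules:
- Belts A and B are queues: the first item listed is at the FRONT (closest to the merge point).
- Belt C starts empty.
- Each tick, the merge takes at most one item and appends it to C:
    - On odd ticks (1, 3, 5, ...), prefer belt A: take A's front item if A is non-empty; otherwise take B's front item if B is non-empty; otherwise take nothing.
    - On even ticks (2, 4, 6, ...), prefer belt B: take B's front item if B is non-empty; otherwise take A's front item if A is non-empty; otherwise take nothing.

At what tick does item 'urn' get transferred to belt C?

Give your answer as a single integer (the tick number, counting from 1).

Answer: 7

Derivation:
Tick 1: prefer A, take plank from A; A=[spool,mast,nail,urn] B=[disk,peg] C=[plank]
Tick 2: prefer B, take disk from B; A=[spool,mast,nail,urn] B=[peg] C=[plank,disk]
Tick 3: prefer A, take spool from A; A=[mast,nail,urn] B=[peg] C=[plank,disk,spool]
Tick 4: prefer B, take peg from B; A=[mast,nail,urn] B=[-] C=[plank,disk,spool,peg]
Tick 5: prefer A, take mast from A; A=[nail,urn] B=[-] C=[plank,disk,spool,peg,mast]
Tick 6: prefer B, take nail from A; A=[urn] B=[-] C=[plank,disk,spool,peg,mast,nail]
Tick 7: prefer A, take urn from A; A=[-] B=[-] C=[plank,disk,spool,peg,mast,nail,urn]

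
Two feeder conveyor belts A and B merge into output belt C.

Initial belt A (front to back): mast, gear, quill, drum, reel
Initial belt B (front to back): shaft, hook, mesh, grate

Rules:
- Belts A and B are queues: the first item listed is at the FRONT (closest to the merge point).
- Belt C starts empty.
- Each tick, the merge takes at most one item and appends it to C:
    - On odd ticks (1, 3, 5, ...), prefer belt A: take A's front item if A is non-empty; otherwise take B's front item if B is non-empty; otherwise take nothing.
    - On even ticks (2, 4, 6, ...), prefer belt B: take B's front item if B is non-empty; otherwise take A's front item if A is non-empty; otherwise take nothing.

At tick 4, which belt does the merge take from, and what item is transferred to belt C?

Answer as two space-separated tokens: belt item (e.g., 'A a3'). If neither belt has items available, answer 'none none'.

Answer: B hook

Derivation:
Tick 1: prefer A, take mast from A; A=[gear,quill,drum,reel] B=[shaft,hook,mesh,grate] C=[mast]
Tick 2: prefer B, take shaft from B; A=[gear,quill,drum,reel] B=[hook,mesh,grate] C=[mast,shaft]
Tick 3: prefer A, take gear from A; A=[quill,drum,reel] B=[hook,mesh,grate] C=[mast,shaft,gear]
Tick 4: prefer B, take hook from B; A=[quill,drum,reel] B=[mesh,grate] C=[mast,shaft,gear,hook]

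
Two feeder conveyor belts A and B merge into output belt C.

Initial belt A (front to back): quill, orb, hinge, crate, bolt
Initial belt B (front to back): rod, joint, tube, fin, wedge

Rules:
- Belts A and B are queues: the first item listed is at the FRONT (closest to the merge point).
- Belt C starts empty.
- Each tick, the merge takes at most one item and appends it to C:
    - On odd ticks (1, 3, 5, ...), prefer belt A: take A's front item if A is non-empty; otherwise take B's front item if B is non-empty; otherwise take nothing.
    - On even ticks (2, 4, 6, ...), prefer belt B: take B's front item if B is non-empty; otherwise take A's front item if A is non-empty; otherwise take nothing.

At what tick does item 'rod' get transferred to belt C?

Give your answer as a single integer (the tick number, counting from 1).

Answer: 2

Derivation:
Tick 1: prefer A, take quill from A; A=[orb,hinge,crate,bolt] B=[rod,joint,tube,fin,wedge] C=[quill]
Tick 2: prefer B, take rod from B; A=[orb,hinge,crate,bolt] B=[joint,tube,fin,wedge] C=[quill,rod]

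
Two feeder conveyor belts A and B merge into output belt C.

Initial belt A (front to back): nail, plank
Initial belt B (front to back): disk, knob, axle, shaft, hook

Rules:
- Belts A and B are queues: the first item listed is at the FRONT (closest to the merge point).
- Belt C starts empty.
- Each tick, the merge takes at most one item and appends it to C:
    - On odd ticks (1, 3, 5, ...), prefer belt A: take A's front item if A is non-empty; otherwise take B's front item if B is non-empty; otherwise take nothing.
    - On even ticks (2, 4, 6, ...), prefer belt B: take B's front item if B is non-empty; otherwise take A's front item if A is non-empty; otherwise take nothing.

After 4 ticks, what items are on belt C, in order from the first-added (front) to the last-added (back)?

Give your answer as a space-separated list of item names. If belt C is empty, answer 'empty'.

Answer: nail disk plank knob

Derivation:
Tick 1: prefer A, take nail from A; A=[plank] B=[disk,knob,axle,shaft,hook] C=[nail]
Tick 2: prefer B, take disk from B; A=[plank] B=[knob,axle,shaft,hook] C=[nail,disk]
Tick 3: prefer A, take plank from A; A=[-] B=[knob,axle,shaft,hook] C=[nail,disk,plank]
Tick 4: prefer B, take knob from B; A=[-] B=[axle,shaft,hook] C=[nail,disk,plank,knob]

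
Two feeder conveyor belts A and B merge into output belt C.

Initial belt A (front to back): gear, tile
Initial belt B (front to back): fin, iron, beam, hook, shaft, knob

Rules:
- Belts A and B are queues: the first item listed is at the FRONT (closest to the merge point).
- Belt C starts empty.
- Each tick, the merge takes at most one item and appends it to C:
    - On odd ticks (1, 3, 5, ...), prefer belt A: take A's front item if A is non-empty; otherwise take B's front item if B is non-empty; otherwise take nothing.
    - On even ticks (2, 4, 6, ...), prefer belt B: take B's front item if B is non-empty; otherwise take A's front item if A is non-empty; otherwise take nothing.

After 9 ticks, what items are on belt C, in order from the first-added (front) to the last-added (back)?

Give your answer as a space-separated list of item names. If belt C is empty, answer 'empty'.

Tick 1: prefer A, take gear from A; A=[tile] B=[fin,iron,beam,hook,shaft,knob] C=[gear]
Tick 2: prefer B, take fin from B; A=[tile] B=[iron,beam,hook,shaft,knob] C=[gear,fin]
Tick 3: prefer A, take tile from A; A=[-] B=[iron,beam,hook,shaft,knob] C=[gear,fin,tile]
Tick 4: prefer B, take iron from B; A=[-] B=[beam,hook,shaft,knob] C=[gear,fin,tile,iron]
Tick 5: prefer A, take beam from B; A=[-] B=[hook,shaft,knob] C=[gear,fin,tile,iron,beam]
Tick 6: prefer B, take hook from B; A=[-] B=[shaft,knob] C=[gear,fin,tile,iron,beam,hook]
Tick 7: prefer A, take shaft from B; A=[-] B=[knob] C=[gear,fin,tile,iron,beam,hook,shaft]
Tick 8: prefer B, take knob from B; A=[-] B=[-] C=[gear,fin,tile,iron,beam,hook,shaft,knob]
Tick 9: prefer A, both empty, nothing taken; A=[-] B=[-] C=[gear,fin,tile,iron,beam,hook,shaft,knob]

Answer: gear fin tile iron beam hook shaft knob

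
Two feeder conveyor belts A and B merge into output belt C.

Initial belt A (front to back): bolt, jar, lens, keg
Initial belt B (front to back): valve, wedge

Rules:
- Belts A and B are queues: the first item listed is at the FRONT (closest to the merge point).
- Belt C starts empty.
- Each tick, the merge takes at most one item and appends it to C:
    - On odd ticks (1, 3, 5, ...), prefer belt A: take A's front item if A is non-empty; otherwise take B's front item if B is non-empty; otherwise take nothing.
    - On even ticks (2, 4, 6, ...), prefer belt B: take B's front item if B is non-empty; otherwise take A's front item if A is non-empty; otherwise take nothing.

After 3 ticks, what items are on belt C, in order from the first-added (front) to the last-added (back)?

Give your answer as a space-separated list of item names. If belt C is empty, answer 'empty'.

Answer: bolt valve jar

Derivation:
Tick 1: prefer A, take bolt from A; A=[jar,lens,keg] B=[valve,wedge] C=[bolt]
Tick 2: prefer B, take valve from B; A=[jar,lens,keg] B=[wedge] C=[bolt,valve]
Tick 3: prefer A, take jar from A; A=[lens,keg] B=[wedge] C=[bolt,valve,jar]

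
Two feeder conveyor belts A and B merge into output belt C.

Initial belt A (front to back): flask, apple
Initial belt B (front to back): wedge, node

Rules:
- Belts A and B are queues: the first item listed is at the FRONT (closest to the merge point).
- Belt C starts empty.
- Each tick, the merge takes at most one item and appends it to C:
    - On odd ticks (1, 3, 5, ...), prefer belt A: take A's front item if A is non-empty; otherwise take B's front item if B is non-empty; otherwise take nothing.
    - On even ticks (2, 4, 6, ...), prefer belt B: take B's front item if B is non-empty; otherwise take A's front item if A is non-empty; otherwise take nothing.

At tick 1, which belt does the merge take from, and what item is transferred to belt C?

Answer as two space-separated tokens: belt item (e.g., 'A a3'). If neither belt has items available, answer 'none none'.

Tick 1: prefer A, take flask from A; A=[apple] B=[wedge,node] C=[flask]

Answer: A flask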